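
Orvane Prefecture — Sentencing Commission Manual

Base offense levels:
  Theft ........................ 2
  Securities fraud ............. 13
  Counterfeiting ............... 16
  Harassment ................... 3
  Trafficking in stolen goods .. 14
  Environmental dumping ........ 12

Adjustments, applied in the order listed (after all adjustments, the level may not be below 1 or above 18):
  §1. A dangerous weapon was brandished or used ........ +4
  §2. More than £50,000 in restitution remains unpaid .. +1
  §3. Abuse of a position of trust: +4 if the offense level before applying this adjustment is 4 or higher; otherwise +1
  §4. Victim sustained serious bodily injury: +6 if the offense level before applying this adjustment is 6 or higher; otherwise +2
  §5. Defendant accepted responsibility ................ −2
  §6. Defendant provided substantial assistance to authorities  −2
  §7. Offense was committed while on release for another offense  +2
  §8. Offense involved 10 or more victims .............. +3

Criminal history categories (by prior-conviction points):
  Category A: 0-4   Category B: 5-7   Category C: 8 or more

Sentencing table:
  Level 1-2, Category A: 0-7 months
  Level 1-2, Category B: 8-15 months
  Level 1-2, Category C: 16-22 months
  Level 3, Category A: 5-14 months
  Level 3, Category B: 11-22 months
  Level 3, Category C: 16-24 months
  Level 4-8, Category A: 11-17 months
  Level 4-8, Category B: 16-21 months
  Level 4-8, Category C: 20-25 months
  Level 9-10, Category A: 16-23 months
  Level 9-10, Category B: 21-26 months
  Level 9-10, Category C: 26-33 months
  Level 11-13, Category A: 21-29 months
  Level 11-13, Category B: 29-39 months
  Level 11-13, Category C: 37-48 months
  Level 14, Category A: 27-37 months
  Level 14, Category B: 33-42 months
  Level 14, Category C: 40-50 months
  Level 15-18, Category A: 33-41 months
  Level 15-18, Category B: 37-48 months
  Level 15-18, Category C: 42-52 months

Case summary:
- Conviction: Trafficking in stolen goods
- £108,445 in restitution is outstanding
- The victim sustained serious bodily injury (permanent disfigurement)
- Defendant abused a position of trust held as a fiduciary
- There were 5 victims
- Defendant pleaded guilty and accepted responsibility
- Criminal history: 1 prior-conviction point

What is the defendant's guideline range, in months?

Base offense level for trafficking in stolen goods: 14.
§1 does not apply.
§2 applies: 14 + 1 = 15.
§3 applies (level before this adjustment is 15 ≥ 4, so +4): 15 + 4 = 19.
§4 applies (level before this adjustment is 19 ≥ 6, so +6): 19 + 6 = 25.
§5 applies: 25 − 2 = 23.
Level 23 exceeds the maximum of 18; capped at 18.
Final offense level: 18.
Criminal history: 1 prior point → Category A (0-4).
Level 18 falls in the 15-18 band.
Grid: Level 15-18 × Category A = 33-41 months.

33-41 months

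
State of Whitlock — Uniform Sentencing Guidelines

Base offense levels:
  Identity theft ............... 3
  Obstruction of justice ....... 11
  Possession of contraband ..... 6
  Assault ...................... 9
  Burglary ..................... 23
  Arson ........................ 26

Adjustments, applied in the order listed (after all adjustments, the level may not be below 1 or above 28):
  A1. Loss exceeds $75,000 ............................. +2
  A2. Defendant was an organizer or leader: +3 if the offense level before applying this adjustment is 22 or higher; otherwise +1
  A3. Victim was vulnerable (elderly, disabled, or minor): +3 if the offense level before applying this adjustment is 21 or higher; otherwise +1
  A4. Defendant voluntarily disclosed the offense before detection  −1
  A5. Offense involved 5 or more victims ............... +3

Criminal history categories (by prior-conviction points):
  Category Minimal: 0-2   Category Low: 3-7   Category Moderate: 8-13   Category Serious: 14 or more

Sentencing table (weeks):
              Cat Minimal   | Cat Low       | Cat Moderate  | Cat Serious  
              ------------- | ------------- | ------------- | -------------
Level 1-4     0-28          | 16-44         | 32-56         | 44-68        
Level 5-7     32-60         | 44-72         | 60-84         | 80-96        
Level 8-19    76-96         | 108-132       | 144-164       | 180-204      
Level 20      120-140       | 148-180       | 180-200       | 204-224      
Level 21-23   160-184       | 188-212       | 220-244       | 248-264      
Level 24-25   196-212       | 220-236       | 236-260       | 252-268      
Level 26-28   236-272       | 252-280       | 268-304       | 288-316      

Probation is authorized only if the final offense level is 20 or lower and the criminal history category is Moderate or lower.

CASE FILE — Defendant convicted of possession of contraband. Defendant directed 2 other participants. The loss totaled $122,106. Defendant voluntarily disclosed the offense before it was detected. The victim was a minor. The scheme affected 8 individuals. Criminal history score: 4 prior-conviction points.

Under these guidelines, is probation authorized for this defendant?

Base offense level for possession of contraband: 6.
A1 applies: 6 + 2 = 8.
A2 applies (level before this adjustment is 8 < 22, so +1): 8 + 1 = 9.
A3 applies (level before this adjustment is 9 < 21, so +1): 9 + 1 = 10.
A4 applies: 10 − 1 = 9.
A5 applies: 9 + 3 = 12.
Final offense level: 12.
Criminal history: 4 prior points → Category Low (3-7).
Level 12 falls in the 8-19 band.
Grid: Level 8-19 × Category Low = 108-132 weeks.
Probation check: level 12 ≤ 20 and category Low ≤ Moderate → eligible.

Yes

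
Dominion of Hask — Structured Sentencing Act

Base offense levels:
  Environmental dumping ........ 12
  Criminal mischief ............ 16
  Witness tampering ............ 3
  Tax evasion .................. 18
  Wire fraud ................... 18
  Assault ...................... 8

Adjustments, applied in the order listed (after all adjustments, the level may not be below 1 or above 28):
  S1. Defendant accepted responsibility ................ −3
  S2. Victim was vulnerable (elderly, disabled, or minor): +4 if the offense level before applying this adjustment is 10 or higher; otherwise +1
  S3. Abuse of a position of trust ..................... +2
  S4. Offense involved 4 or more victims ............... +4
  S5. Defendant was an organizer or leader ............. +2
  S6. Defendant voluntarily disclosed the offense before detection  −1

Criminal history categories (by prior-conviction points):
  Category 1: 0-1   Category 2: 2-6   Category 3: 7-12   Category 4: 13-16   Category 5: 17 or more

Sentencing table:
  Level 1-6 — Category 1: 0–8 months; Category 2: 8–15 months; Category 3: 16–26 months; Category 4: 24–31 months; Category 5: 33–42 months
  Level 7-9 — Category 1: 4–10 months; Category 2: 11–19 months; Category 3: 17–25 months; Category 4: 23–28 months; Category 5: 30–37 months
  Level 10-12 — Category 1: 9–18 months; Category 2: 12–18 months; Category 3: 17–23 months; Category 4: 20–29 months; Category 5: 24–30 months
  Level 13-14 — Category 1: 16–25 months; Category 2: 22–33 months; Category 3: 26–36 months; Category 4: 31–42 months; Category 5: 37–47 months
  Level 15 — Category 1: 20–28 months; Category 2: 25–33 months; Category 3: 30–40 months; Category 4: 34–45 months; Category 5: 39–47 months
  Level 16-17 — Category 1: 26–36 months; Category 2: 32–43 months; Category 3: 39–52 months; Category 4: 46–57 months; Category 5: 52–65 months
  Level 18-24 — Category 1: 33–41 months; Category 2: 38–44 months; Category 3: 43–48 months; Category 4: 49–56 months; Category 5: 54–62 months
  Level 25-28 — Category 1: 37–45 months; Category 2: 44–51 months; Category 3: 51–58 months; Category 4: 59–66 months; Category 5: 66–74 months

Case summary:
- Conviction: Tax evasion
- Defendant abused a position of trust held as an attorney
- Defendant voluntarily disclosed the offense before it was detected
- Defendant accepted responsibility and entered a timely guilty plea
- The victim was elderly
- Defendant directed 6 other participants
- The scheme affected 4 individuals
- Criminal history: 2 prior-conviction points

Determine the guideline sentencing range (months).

Base offense level for tax evasion: 18.
S1 applies: 18 − 3 = 15.
S2 applies (level before this adjustment is 15 ≥ 10, so +4): 15 + 4 = 19.
S3 applies: 19 + 2 = 21.
S4 applies: 21 + 4 = 25.
S5 applies: 25 + 2 = 27.
S6 applies: 27 − 1 = 26.
Final offense level: 26.
Criminal history: 2 prior points → Category 2 (2-6).
Level 26 falls in the 25-28 band.
Grid: Level 25-28 × Category 2 = 44-51 months.

44-51 months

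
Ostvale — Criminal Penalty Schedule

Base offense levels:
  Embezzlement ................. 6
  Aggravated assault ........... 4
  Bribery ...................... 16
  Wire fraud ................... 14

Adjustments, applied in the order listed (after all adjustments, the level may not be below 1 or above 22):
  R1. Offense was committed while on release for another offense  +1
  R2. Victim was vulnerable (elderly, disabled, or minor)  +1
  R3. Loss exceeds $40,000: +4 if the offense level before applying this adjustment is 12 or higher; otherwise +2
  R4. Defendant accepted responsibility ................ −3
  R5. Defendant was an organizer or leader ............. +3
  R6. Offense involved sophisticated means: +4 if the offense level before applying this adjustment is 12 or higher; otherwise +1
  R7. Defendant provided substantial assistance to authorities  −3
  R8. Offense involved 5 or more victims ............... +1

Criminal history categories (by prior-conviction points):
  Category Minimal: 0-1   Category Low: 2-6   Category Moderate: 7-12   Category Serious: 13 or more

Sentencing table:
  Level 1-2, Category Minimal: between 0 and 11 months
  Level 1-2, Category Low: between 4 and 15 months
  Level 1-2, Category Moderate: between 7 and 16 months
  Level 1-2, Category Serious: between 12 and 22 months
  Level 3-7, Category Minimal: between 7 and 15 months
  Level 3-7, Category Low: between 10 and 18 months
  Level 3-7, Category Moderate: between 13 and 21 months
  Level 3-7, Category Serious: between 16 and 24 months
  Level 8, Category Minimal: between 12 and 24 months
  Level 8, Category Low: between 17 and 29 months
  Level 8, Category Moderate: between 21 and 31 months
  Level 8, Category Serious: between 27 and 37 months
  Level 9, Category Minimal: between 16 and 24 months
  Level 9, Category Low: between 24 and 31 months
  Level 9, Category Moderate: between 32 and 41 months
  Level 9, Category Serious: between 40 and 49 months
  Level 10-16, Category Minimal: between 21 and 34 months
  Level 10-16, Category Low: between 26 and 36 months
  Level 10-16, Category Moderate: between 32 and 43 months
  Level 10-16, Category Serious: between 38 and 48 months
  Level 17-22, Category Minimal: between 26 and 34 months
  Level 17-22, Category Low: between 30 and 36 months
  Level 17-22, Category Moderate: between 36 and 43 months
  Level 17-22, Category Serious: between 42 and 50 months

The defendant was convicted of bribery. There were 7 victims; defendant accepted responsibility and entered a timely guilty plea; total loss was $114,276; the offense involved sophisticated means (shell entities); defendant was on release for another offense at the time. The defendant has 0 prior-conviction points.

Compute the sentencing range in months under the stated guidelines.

Base offense level for bribery: 16.
R1 applies: 16 + 1 = 17.
R3 applies (level before this adjustment is 17 ≥ 12, so +4): 17 + 4 = 21.
R4 applies: 21 − 3 = 18.
R6 applies (level before this adjustment is 18 ≥ 12, so +4): 18 + 4 = 22.
R7 does not apply.
R8 applies: 22 + 1 = 23.
Level 23 exceeds the maximum of 22; capped at 22.
Final offense level: 22.
Criminal history: 0 prior points → Category Minimal (0-1).
Level 22 falls in the 17-22 band.
Grid: Level 17-22 × Category Minimal = 26-34 months.

26-34 months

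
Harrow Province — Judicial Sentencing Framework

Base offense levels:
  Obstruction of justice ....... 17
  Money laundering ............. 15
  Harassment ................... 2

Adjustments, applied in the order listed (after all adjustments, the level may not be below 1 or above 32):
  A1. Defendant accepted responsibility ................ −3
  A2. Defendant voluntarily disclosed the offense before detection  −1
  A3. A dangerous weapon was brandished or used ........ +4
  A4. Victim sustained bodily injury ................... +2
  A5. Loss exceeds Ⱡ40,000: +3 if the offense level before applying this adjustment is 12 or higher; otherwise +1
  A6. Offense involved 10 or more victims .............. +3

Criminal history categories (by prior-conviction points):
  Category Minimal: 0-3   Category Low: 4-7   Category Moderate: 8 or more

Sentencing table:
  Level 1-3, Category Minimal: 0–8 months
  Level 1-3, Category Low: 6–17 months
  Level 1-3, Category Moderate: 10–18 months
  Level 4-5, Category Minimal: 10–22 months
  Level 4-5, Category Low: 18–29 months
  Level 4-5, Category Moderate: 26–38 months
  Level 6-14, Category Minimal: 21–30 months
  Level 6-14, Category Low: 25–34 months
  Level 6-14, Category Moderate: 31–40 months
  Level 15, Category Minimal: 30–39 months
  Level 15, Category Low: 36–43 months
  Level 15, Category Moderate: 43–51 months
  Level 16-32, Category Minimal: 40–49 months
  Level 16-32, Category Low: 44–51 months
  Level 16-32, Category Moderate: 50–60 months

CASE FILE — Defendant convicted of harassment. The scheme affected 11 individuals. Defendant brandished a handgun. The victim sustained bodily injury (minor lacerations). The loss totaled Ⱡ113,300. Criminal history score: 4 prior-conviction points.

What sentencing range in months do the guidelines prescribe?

25-34 months

Base offense level for harassment: 2.
A1 does not apply.
A3 applies: 2 + 4 = 6.
A4 applies: 6 + 2 = 8.
A5 applies (level before this adjustment is 8 < 12, so +1): 8 + 1 = 9.
A6 applies: 9 + 3 = 12.
Final offense level: 12.
Criminal history: 4 prior points → Category Low (4-7).
Level 12 falls in the 6-14 band.
Grid: Level 6-14 × Category Low = 25-34 months.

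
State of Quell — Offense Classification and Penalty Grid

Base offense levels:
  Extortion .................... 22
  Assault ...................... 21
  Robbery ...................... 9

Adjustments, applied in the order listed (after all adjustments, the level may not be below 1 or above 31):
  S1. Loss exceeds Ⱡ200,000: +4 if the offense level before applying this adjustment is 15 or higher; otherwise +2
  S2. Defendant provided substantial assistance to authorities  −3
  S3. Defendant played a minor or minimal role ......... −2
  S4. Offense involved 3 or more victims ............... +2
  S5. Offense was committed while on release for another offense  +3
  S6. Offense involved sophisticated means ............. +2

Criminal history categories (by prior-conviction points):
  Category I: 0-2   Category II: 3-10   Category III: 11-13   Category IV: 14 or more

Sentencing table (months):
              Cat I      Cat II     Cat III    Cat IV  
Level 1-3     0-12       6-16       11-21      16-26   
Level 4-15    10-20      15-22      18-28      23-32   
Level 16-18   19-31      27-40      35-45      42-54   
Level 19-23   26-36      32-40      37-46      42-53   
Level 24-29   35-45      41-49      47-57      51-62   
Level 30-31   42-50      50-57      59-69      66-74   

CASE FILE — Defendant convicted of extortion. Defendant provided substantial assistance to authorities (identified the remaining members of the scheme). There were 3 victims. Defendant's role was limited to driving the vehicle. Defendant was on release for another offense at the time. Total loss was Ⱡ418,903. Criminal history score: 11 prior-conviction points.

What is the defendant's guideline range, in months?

Base offense level for extortion: 22.
S1 applies (level before this adjustment is 22 ≥ 15, so +4): 22 + 4 = 26.
S2 applies: 26 − 3 = 23.
S3 applies: 23 − 2 = 21.
S4 applies: 21 + 2 = 23.
S5 applies: 23 + 3 = 26.
S6 does not apply.
Final offense level: 26.
Criminal history: 11 prior points → Category III (11-13).
Level 26 falls in the 24-29 band.
Grid: Level 24-29 × Category III = 47-57 months.

47-57 months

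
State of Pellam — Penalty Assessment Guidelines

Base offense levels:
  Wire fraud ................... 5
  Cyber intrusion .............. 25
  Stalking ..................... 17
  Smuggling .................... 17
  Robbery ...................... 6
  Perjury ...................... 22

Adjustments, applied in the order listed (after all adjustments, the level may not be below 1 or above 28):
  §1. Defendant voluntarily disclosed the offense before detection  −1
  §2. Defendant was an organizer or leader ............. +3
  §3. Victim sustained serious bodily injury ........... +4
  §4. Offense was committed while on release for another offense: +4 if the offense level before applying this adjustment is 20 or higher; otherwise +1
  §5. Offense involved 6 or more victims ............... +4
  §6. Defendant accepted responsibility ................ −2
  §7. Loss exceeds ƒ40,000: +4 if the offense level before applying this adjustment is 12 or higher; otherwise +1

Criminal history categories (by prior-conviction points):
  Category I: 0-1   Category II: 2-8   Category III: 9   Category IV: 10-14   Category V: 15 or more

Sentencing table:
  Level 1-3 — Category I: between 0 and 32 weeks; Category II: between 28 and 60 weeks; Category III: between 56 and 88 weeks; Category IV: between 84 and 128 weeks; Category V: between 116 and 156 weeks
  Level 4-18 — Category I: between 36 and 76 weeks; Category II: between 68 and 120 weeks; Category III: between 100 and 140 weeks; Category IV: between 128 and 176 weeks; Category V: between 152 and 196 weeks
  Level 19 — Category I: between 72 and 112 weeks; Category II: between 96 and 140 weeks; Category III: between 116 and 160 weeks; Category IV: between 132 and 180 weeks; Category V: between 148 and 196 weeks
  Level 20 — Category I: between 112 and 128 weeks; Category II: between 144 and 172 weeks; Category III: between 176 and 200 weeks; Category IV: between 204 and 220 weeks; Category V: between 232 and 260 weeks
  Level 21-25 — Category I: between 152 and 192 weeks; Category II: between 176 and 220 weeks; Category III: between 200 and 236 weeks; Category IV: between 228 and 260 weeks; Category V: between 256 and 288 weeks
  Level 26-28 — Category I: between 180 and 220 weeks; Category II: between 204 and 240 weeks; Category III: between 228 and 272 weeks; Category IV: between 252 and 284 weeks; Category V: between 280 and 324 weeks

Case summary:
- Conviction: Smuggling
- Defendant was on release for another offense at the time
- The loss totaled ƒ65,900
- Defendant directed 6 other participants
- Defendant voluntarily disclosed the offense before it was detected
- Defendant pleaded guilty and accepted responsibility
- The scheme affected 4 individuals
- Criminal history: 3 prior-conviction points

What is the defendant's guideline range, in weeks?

176-220 weeks

Base offense level for smuggling: 17.
§1 applies: 17 − 1 = 16.
§2 applies: 16 + 3 = 19.
§3 does not apply.
§4 applies (level before this adjustment is 19 < 20, so +1): 19 + 1 = 20.
§5 does not apply.
§6 applies: 20 − 2 = 18.
§7 applies (level before this adjustment is 18 ≥ 12, so +4): 18 + 4 = 22.
Final offense level: 22.
Criminal history: 3 prior points → Category II (2-8).
Level 22 falls in the 21-25 band.
Grid: Level 21-25 × Category II = 176-220 weeks.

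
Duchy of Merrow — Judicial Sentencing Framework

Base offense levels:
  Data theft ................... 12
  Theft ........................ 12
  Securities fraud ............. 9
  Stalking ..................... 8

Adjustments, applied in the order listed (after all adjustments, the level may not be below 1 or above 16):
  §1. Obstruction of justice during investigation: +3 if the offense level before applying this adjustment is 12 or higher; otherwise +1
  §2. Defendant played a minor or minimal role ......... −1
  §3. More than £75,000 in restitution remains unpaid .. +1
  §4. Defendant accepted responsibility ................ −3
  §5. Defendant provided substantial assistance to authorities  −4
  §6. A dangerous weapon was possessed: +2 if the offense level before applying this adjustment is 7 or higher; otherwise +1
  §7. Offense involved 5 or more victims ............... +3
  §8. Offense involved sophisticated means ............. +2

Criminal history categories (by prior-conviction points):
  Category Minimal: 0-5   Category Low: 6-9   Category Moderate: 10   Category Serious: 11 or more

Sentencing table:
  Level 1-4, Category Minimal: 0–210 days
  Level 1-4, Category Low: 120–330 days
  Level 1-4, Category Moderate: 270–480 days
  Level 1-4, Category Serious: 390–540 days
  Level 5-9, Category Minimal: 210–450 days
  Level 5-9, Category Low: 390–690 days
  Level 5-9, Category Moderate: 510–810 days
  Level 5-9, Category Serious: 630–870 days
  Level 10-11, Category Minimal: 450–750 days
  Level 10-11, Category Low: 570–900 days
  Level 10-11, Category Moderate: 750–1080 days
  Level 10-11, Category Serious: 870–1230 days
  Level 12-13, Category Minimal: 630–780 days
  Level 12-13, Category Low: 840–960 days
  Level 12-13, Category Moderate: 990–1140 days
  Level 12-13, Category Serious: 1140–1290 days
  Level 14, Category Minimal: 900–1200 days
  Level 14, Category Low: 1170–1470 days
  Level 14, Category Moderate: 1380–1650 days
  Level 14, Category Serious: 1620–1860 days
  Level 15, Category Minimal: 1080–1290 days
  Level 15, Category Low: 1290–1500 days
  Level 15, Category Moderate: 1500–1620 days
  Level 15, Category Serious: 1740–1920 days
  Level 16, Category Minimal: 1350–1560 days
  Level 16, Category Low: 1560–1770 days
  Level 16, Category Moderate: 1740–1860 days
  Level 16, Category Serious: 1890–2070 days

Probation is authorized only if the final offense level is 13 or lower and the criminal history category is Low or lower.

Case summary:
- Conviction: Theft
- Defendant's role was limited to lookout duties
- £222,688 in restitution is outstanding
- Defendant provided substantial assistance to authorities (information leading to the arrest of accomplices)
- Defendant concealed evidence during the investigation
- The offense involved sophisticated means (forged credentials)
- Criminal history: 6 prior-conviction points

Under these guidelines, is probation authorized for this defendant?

Base offense level for theft: 12.
§1 applies (level before this adjustment is 12 ≥ 12, so +3): 12 + 3 = 15.
§2 applies: 15 − 1 = 14.
§3 applies: 14 + 1 = 15.
§4 does not apply.
§5 applies: 15 − 4 = 11.
§8 applies: 11 + 2 = 13.
Final offense level: 13.
Criminal history: 6 prior points → Category Low (6-9).
Level 13 falls in the 12-13 band.
Grid: Level 12-13 × Category Low = 840-960 days.
Probation check: level 13 ≤ 13 and category Low ≤ Low → eligible.

Yes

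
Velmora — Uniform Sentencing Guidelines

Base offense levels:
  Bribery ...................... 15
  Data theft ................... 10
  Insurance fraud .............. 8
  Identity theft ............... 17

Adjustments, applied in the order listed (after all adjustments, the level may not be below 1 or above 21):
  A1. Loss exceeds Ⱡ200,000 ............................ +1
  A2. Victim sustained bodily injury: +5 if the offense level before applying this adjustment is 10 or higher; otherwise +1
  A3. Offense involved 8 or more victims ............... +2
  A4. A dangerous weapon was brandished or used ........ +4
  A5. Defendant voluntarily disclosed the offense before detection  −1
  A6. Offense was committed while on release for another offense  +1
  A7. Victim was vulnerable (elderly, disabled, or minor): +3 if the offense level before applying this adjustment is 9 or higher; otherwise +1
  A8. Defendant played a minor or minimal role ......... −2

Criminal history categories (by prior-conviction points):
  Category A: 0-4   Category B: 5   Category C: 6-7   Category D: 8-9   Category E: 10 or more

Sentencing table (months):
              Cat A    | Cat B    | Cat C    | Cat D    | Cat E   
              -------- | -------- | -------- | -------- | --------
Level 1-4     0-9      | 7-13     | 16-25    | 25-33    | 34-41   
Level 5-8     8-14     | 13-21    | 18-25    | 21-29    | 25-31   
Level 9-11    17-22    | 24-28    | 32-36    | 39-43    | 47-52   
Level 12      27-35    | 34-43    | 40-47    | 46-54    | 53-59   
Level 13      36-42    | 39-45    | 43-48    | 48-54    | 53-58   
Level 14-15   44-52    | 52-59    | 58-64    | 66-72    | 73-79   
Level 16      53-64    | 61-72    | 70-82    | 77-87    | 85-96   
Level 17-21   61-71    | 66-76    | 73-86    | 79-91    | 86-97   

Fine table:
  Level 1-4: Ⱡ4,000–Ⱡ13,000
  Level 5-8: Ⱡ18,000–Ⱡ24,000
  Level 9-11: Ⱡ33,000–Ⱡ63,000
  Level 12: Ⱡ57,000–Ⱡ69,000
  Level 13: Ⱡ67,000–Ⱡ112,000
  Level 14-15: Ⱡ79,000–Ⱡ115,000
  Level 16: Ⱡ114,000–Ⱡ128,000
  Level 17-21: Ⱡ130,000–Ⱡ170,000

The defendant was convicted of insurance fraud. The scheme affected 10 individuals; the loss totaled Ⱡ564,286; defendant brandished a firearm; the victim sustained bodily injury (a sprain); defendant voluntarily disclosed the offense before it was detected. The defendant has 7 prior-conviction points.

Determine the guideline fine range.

Ⱡ79,000–Ⱡ115,000

Base offense level for insurance fraud: 8.
A1 applies: 8 + 1 = 9.
A2 applies (level before this adjustment is 9 < 10, so +1): 9 + 1 = 10.
A3 applies: 10 + 2 = 12.
A4 applies: 12 + 4 = 16.
A5 applies: 16 − 1 = 15.
A6 does not apply.
Final offense level: 15.
Level 15 falls in the 14-15 band.
Fine table: Level 14-15 → Ⱡ79,000–Ⱡ115,000.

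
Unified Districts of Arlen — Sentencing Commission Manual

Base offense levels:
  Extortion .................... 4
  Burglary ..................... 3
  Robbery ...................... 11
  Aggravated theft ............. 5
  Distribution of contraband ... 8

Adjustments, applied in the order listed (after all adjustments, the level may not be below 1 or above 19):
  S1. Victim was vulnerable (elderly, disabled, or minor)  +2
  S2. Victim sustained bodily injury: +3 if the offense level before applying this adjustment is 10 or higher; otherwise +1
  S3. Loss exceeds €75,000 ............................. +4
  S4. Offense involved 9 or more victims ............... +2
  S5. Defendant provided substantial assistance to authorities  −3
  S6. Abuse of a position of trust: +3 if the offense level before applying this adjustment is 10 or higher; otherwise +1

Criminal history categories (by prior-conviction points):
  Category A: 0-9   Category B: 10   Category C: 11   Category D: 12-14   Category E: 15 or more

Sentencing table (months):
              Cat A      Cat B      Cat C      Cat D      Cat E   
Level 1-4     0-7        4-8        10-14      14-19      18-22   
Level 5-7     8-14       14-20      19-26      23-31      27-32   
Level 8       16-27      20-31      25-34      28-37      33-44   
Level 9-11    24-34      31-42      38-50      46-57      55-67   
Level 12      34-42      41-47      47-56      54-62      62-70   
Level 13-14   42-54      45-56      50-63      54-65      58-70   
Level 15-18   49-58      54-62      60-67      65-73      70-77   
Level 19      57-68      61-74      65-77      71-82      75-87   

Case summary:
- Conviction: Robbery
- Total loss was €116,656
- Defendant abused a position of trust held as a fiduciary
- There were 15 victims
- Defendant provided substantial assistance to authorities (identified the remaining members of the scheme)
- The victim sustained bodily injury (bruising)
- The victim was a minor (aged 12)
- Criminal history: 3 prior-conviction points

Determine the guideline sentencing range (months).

57-68 months

Base offense level for robbery: 11.
S1 applies: 11 + 2 = 13.
S2 applies (level before this adjustment is 13 ≥ 10, so +3): 13 + 3 = 16.
S3 applies: 16 + 4 = 20.
S4 applies: 20 + 2 = 22.
S5 applies: 22 − 3 = 19.
S6 applies (level before this adjustment is 19 ≥ 10, so +3): 19 + 3 = 22.
Level 22 exceeds the maximum of 19; capped at 19.
Final offense level: 19.
Criminal history: 3 prior points → Category A (0-9).
Level 19 falls in the 19 band.
Grid: Level 19 × Category A = 57-68 months.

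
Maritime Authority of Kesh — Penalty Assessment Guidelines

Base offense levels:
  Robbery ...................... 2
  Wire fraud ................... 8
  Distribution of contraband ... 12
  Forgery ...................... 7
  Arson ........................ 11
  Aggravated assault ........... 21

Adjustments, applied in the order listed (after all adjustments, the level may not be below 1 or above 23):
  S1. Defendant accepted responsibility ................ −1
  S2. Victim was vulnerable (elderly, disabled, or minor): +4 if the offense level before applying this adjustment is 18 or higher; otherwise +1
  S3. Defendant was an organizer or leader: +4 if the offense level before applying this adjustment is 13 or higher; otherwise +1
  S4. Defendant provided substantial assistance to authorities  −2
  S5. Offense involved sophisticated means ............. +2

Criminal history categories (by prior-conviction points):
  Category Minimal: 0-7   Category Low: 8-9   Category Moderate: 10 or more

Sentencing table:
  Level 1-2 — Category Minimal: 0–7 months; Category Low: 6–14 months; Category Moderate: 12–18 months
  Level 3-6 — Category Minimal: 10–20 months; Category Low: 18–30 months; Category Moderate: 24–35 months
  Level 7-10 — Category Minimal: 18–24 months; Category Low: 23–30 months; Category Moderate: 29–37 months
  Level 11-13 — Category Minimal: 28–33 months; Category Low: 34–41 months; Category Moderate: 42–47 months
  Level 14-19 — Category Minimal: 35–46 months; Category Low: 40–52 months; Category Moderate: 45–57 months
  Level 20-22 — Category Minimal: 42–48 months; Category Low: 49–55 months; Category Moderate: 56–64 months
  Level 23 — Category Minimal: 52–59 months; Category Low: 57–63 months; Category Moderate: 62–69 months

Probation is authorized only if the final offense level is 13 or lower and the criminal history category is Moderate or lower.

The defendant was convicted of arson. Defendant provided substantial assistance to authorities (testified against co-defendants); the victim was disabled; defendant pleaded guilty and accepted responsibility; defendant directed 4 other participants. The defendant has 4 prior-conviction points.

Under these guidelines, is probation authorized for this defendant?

Base offense level for arson: 11.
S1 applies: 11 − 1 = 10.
S2 applies (level before this adjustment is 10 < 18, so +1): 10 + 1 = 11.
S3 applies (level before this adjustment is 11 < 13, so +1): 11 + 1 = 12.
S4 applies: 12 − 2 = 10.
Final offense level: 10.
Criminal history: 4 prior points → Category Minimal (0-7).
Level 10 falls in the 7-10 band.
Grid: Level 7-10 × Category Minimal = 18-24 months.
Probation check: level 10 ≤ 13 and category Minimal ≤ Moderate → eligible.

Yes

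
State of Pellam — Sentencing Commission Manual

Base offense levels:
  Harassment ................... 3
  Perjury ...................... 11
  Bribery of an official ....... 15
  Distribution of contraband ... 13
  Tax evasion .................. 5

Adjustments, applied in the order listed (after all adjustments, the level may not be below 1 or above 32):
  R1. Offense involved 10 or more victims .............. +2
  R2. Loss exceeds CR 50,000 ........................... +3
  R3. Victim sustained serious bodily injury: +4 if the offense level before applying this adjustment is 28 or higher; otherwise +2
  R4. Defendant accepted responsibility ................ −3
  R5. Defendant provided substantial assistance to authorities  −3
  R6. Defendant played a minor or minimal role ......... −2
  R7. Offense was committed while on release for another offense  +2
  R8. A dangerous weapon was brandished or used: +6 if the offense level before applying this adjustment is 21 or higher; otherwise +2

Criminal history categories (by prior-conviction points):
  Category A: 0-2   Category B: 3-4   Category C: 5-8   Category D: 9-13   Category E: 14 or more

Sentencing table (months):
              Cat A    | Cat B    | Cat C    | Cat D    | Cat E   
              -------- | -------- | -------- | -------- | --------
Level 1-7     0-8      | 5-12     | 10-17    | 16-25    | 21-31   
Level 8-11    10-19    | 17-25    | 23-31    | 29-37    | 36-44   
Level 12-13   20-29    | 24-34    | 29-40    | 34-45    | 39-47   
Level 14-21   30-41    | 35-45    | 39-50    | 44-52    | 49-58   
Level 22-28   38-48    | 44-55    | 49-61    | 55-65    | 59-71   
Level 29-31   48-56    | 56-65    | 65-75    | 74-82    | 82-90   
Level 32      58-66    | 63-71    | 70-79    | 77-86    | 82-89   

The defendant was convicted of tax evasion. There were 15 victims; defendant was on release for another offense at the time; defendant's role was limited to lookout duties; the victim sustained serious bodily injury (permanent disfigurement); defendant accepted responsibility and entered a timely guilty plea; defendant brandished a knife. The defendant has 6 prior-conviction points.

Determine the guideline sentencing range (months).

23-31 months

Base offense level for tax evasion: 5.
R1 applies: 5 + 2 = 7.
R2 does not apply.
R3 applies (level before this adjustment is 7 < 28, so +2): 7 + 2 = 9.
R4 applies: 9 − 3 = 6.
R5 does not apply.
R6 applies: 6 − 2 = 4.
R7 applies: 4 + 2 = 6.
R8 applies (level before this adjustment is 6 < 21, so +2): 6 + 2 = 8.
Final offense level: 8.
Criminal history: 6 prior points → Category C (5-8).
Level 8 falls in the 8-11 band.
Grid: Level 8-11 × Category C = 23-31 months.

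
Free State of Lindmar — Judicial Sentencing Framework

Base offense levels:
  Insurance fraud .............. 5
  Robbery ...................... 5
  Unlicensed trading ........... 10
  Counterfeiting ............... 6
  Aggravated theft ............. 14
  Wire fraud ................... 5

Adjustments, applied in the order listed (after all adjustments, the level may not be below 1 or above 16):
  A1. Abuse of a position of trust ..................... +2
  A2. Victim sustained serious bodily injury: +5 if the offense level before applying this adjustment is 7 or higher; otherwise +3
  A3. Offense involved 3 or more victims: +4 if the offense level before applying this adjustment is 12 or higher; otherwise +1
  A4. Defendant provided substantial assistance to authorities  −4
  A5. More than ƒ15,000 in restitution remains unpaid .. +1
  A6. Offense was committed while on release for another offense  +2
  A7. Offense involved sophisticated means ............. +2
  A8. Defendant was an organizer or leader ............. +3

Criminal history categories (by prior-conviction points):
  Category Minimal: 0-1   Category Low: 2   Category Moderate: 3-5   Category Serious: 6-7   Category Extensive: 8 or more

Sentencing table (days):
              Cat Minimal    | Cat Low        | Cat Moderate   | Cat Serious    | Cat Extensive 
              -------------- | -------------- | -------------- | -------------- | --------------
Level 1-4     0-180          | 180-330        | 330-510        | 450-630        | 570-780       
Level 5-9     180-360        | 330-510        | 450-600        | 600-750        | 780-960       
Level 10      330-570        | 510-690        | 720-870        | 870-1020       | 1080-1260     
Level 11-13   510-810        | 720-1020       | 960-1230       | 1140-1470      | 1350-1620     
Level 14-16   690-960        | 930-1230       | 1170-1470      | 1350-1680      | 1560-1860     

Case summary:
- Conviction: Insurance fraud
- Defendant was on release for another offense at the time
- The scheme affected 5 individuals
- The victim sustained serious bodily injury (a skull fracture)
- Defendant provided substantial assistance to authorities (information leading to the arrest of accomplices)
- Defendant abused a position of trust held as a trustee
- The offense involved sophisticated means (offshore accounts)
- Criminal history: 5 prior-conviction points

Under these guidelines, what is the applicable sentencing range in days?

1170-1470 days

Base offense level for insurance fraud: 5.
A1 applies: 5 + 2 = 7.
A2 applies (level before this adjustment is 7 ≥ 7, so +5): 7 + 5 = 12.
A3 applies (level before this adjustment is 12 ≥ 12, so +4): 12 + 4 = 16.
A4 applies: 16 − 4 = 12.
A5 does not apply.
A6 applies: 12 + 2 = 14.
A7 applies: 14 + 2 = 16.
Final offense level: 16.
Criminal history: 5 prior points → Category Moderate (3-5).
Level 16 falls in the 14-16 band.
Grid: Level 14-16 × Category Moderate = 1170-1470 days.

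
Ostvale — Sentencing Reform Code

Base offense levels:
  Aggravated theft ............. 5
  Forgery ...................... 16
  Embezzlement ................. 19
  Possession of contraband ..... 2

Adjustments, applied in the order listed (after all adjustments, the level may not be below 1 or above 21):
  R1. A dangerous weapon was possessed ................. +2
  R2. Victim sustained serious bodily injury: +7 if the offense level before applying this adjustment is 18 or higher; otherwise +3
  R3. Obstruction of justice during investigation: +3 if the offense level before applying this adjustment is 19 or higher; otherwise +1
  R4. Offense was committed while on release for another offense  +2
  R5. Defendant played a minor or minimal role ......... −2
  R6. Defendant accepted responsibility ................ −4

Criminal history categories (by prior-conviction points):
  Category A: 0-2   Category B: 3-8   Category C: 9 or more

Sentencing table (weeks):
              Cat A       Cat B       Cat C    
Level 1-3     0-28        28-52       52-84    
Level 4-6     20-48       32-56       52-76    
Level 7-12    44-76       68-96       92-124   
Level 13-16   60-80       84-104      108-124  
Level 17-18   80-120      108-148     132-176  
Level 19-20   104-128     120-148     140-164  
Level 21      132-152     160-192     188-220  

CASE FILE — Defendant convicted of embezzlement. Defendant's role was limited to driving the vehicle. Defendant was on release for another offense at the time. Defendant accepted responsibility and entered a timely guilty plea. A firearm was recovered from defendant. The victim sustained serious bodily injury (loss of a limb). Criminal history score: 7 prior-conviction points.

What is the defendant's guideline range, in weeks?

Base offense level for embezzlement: 19.
R1 applies: 19 + 2 = 21.
R2 applies (level before this adjustment is 21 ≥ 18, so +7): 21 + 7 = 28.
R3 does not apply.
R4 applies: 28 + 2 = 30.
R5 applies: 30 − 2 = 28.
R6 applies: 28 − 4 = 24.
Level 24 exceeds the maximum of 21; capped at 21.
Final offense level: 21.
Criminal history: 7 prior points → Category B (3-8).
Level 21 falls in the 21 band.
Grid: Level 21 × Category B = 160-192 weeks.

160-192 weeks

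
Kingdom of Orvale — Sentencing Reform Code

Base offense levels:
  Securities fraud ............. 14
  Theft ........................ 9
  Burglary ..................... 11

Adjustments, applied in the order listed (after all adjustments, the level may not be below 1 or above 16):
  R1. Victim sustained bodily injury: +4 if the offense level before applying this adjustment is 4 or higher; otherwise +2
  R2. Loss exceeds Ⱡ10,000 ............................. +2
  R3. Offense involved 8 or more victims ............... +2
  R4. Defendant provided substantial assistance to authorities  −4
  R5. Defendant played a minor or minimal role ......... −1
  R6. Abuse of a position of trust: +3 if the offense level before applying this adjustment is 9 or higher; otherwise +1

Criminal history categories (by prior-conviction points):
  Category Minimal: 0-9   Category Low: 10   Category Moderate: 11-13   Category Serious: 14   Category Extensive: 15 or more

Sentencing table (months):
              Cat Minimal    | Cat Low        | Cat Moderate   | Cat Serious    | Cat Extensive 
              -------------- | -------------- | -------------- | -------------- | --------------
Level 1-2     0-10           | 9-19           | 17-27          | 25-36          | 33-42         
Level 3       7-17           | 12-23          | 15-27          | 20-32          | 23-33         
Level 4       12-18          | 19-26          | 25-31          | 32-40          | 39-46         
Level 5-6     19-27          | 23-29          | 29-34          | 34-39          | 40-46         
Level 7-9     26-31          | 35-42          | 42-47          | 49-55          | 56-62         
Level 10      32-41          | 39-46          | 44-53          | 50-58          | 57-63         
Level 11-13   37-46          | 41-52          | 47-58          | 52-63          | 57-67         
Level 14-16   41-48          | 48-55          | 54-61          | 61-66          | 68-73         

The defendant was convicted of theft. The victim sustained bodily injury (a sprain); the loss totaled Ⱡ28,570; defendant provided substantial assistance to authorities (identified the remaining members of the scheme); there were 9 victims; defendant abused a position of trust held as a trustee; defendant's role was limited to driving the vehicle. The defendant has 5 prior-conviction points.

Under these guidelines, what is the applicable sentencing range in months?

41-48 months

Base offense level for theft: 9.
R1 applies (level before this adjustment is 9 ≥ 4, so +4): 9 + 4 = 13.
R2 applies: 13 + 2 = 15.
R3 applies: 15 + 2 = 17.
R4 applies: 17 − 4 = 13.
R5 applies: 13 − 1 = 12.
R6 applies (level before this adjustment is 12 ≥ 9, so +3): 12 + 3 = 15.
Final offense level: 15.
Criminal history: 5 prior points → Category Minimal (0-9).
Level 15 falls in the 14-16 band.
Grid: Level 14-16 × Category Minimal = 41-48 months.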